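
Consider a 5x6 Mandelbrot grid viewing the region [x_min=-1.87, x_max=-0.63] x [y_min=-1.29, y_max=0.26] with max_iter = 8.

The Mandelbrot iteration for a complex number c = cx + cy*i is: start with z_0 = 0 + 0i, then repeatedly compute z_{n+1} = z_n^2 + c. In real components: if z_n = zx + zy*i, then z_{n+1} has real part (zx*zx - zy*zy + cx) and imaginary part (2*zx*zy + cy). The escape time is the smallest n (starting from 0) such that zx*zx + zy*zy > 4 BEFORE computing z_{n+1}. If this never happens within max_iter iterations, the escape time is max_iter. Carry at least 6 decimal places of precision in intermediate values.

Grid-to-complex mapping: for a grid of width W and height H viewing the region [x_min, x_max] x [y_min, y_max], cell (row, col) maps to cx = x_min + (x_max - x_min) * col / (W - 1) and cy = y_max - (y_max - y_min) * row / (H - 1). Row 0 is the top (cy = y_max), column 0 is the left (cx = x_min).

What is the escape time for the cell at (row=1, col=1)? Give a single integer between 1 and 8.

z_0 = 0 + 0i, c = -1.5600 + -0.0500i
Iter 1: z = -1.5600 + -0.0500i, |z|^2 = 2.4361
Iter 2: z = 0.8711 + 0.1060i, |z|^2 = 0.7701
Iter 3: z = -0.8124 + 0.1347i, |z|^2 = 0.6782
Iter 4: z = -0.9181 + -0.2688i, |z|^2 = 0.9152
Iter 5: z = -0.7893 + 0.4436i, |z|^2 = 0.8199
Iter 6: z = -1.1337 + -0.7503i, |z|^2 = 1.8484
Iter 7: z = -0.8376 + 1.6514i, |z|^2 = 3.4286

Answer: 8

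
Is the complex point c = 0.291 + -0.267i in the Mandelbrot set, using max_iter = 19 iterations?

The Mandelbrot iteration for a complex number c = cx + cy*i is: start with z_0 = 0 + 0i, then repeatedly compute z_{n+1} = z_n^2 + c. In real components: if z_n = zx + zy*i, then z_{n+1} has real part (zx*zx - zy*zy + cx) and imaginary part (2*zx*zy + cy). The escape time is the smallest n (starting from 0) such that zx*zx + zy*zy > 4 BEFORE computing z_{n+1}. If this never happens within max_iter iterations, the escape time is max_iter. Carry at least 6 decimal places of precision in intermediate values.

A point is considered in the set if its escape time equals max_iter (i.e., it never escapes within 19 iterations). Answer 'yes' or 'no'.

Answer: yes

Derivation:
z_0 = 0 + 0i, c = 0.2910 + -0.2670i
Iter 1: z = 0.2910 + -0.2670i, |z|^2 = 0.1560
Iter 2: z = 0.3044 + -0.4224i, |z|^2 = 0.2711
Iter 3: z = 0.2052 + -0.5241i, |z|^2 = 0.3169
Iter 4: z = 0.0584 + -0.4821i, |z|^2 = 0.2359
Iter 5: z = 0.0619 + -0.3233i, |z|^2 = 0.1084
Iter 6: z = 0.1903 + -0.3071i, |z|^2 = 0.1305
Iter 7: z = 0.2329 + -0.3839i, |z|^2 = 0.2016
Iter 8: z = 0.1979 + -0.4458i, |z|^2 = 0.2379
Iter 9: z = 0.1314 + -0.4435i, |z|^2 = 0.2139
Iter 10: z = 0.1116 + -0.3835i, |z|^2 = 0.1596
Iter 11: z = 0.1564 + -0.3526i, |z|^2 = 0.1488
Iter 12: z = 0.1911 + -0.3773i, |z|^2 = 0.1789
Iter 13: z = 0.1852 + -0.4112i, |z|^2 = 0.2034
Iter 14: z = 0.1562 + -0.4193i, |z|^2 = 0.2002
Iter 15: z = 0.1396 + -0.3980i, |z|^2 = 0.1779
Iter 16: z = 0.1521 + -0.3781i, |z|^2 = 0.1661
Iter 17: z = 0.1712 + -0.3820i, |z|^2 = 0.1752
Iter 18: z = 0.1744 + -0.3978i, |z|^2 = 0.1886
Did not escape in 19 iterations → in set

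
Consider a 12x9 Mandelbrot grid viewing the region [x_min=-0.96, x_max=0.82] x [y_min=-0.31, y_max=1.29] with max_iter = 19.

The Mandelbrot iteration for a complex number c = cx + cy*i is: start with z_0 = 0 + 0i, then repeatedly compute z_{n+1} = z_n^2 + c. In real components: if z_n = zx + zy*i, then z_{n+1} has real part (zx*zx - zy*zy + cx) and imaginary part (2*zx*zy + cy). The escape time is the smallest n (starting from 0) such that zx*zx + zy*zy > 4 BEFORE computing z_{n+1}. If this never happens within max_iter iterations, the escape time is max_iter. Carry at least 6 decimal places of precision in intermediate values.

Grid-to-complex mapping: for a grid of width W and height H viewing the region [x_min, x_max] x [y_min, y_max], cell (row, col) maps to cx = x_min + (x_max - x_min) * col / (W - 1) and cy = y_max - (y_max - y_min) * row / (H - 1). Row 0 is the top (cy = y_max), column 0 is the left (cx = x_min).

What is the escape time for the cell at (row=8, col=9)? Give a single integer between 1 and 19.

z_0 = 0 + 0i, c = 0.4964 + -0.3100i
Iter 1: z = 0.4964 + -0.3100i, |z|^2 = 0.3425
Iter 2: z = 0.6466 + -0.6177i, |z|^2 = 0.7998
Iter 3: z = 0.5329 + -1.1089i, |z|^2 = 1.5137
Iter 4: z = -0.4494 + -1.4919i, |z|^2 = 2.4276
Iter 5: z = -1.5274 + 1.0308i, |z|^2 = 3.3955
Iter 6: z = 1.7669 + -3.4589i, |z|^2 = 15.0856
Escaped at iteration 6

Answer: 6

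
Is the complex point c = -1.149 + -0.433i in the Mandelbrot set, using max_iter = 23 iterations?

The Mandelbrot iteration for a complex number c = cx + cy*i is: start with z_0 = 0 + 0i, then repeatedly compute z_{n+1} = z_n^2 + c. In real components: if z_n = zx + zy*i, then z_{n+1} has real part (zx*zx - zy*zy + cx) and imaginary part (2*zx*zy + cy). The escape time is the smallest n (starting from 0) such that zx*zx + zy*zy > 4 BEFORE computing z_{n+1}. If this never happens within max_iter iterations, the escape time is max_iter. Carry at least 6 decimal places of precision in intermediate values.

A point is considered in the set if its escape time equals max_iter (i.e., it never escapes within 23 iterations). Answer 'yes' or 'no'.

z_0 = 0 + 0i, c = -1.1490 + -0.4330i
Iter 1: z = -1.1490 + -0.4330i, |z|^2 = 1.5077
Iter 2: z = -0.0163 + 0.5620i, |z|^2 = 0.3161
Iter 3: z = -1.4646 + -0.4513i, |z|^2 = 2.3488
Iter 4: z = 0.7924 + 0.8890i, |z|^2 = 1.4182
Iter 5: z = -1.3114 + 0.9759i, |z|^2 = 2.6721
Iter 6: z = -0.3817 + -2.9926i, |z|^2 = 9.1011
Escaped at iteration 6

Answer: no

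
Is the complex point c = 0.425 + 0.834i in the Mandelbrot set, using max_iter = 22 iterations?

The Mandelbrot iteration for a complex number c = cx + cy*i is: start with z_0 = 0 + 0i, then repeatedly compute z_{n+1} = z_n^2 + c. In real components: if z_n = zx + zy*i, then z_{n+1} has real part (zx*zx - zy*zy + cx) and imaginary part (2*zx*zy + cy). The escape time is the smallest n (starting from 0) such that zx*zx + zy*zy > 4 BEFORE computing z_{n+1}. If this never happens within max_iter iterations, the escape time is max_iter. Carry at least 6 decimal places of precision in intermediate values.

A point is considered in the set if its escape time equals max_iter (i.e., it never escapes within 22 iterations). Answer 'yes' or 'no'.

z_0 = 0 + 0i, c = 0.4250 + 0.8340i
Iter 1: z = 0.4250 + 0.8340i, |z|^2 = 0.8762
Iter 2: z = -0.0899 + 1.5429i, |z|^2 = 2.3886
Iter 3: z = -1.9475 + 0.5565i, |z|^2 = 4.1023
Escaped at iteration 3

Answer: no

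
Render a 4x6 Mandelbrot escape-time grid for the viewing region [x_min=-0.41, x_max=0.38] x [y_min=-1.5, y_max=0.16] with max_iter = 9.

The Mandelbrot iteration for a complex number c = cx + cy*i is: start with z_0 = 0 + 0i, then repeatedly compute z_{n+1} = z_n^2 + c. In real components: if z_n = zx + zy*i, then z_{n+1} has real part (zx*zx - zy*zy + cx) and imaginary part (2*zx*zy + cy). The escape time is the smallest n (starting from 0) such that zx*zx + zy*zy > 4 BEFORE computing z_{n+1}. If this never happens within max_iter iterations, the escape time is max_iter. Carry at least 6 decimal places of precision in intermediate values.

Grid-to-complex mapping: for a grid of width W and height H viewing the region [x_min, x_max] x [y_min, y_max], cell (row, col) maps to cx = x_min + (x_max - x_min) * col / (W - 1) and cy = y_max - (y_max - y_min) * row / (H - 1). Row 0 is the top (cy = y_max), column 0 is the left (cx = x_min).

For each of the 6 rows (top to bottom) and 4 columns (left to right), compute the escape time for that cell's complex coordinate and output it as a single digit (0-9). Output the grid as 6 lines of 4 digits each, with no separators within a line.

(row=0, col=0): c = -0.4100 + 0.1600i → escape time 9
(row=0, col=1): c = -0.1467 + 0.1600i → escape time 9
(row=0, col=2): c = 0.1167 + 0.1600i → escape time 9
(row=0, col=3): c = 0.3800 + 0.1600i → escape time 9
(row=1, col=0): c = -0.4100 + -0.1720i → escape time 9
(row=1, col=1): c = -0.1467 + -0.1720i → escape time 9
(row=1, col=2): c = 0.1167 + -0.1720i → escape time 9
(row=1, col=3): c = 0.3800 + -0.1720i → escape time 9
(row=2, col=0): c = -0.4100 + -0.5040i → escape time 9
(row=2, col=1): c = -0.1467 + -0.5040i → escape time 9
(row=2, col=2): c = 0.1167 + -0.5040i → escape time 9
(row=2, col=3): c = 0.3800 + -0.5040i → escape time 8
(row=3, col=0): c = -0.4100 + -0.8360i → escape time 5
(row=3, col=1): c = -0.1467 + -0.8360i → escape time 9
(row=3, col=2): c = 0.1167 + -0.8360i → escape time 5
(row=3, col=3): c = 0.3800 + -0.8360i → escape time 4
(row=4, col=0): c = -0.4100 + -1.1680i → escape time 3
(row=4, col=1): c = -0.1467 + -1.1680i → escape time 4
(row=4, col=2): c = 0.1167 + -1.1680i → escape time 3
(row=4, col=3): c = 0.3800 + -1.1680i → escape time 2
(row=5, col=0): c = -0.4100 + -1.5000i → escape time 2
(row=5, col=1): c = -0.1467 + -1.5000i → escape time 2
(row=5, col=2): c = 0.1167 + -1.5000i → escape time 2
(row=5, col=3): c = 0.3800 + -1.5000i → escape time 2

Answer: 9999
9999
9998
5954
3432
2222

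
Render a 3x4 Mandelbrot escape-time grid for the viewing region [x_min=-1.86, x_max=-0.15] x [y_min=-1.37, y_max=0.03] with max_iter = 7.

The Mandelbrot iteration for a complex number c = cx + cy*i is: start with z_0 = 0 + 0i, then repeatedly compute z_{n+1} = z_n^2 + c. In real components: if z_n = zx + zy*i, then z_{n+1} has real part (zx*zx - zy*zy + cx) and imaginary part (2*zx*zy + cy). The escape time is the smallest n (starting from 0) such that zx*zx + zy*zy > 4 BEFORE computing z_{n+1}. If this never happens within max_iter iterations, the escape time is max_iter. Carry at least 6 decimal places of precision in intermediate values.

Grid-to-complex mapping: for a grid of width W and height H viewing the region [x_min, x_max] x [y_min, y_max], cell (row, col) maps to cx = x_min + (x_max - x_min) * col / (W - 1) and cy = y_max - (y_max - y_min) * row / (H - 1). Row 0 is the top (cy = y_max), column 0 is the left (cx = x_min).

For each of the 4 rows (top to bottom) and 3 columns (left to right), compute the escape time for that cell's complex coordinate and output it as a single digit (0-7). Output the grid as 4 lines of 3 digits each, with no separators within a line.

(row=0, col=0): c = -1.8600 + 0.0300i → escape time 6
(row=0, col=1): c = -1.0050 + 0.0300i → escape time 7
(row=0, col=2): c = -0.1500 + 0.0300i → escape time 7
(row=1, col=0): c = -1.8600 + -0.4367i → escape time 3
(row=1, col=1): c = -1.0050 + -0.4367i → escape time 6
(row=1, col=2): c = -0.1500 + -0.4367i → escape time 7
(row=2, col=0): c = -1.8600 + -0.9033i → escape time 1
(row=2, col=1): c = -1.0050 + -0.9033i → escape time 3
(row=2, col=2): c = -0.1500 + -0.9033i → escape time 7
(row=3, col=0): c = -1.8600 + -1.3700i → escape time 1
(row=3, col=1): c = -1.0050 + -1.3700i → escape time 2
(row=3, col=2): c = -0.1500 + -1.3700i → escape time 2

Answer: 677
367
137
122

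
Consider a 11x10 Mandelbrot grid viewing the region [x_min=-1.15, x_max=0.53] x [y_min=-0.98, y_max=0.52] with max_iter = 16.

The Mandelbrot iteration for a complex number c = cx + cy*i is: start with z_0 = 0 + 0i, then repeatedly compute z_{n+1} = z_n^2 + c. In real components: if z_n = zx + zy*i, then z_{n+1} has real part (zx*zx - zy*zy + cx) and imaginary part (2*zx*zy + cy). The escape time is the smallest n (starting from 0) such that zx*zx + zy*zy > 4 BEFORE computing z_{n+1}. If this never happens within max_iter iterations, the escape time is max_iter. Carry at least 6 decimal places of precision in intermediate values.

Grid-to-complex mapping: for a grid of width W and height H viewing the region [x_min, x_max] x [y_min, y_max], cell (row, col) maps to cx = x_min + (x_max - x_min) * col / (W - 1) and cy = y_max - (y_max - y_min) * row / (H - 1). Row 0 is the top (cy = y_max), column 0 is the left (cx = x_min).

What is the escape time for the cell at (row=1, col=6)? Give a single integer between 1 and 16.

Answer: 16

Derivation:
z_0 = 0 + 0i, c = -0.1420 + 0.3533i
Iter 1: z = -0.1420 + 0.3533i, |z|^2 = 0.1450
Iter 2: z = -0.2467 + 0.2530i, |z|^2 = 0.1249
Iter 3: z = -0.1452 + 0.2285i, |z|^2 = 0.0733
Iter 4: z = -0.1732 + 0.2870i, |z|^2 = 0.1123
Iter 5: z = -0.1944 + 0.2539i, |z|^2 = 0.1023
Iter 6: z = -0.1687 + 0.2546i, |z|^2 = 0.0933
Iter 7: z = -0.1784 + 0.2674i, |z|^2 = 0.1033
Iter 8: z = -0.1817 + 0.2579i, |z|^2 = 0.0995
Iter 9: z = -0.1755 + 0.2596i, |z|^2 = 0.0982
Iter 10: z = -0.1786 + 0.2622i, |z|^2 = 0.1006
Iter 11: z = -0.1789 + 0.2597i, |z|^2 = 0.0994
Iter 12: z = -0.1774 + 0.2604i, |z|^2 = 0.0993
Iter 13: z = -0.1783 + 0.2609i, |z|^2 = 0.0999
Iter 14: z = -0.1783 + 0.2603i, |z|^2 = 0.0995
Iter 15: z = -0.1780 + 0.2605i, |z|^2 = 0.0996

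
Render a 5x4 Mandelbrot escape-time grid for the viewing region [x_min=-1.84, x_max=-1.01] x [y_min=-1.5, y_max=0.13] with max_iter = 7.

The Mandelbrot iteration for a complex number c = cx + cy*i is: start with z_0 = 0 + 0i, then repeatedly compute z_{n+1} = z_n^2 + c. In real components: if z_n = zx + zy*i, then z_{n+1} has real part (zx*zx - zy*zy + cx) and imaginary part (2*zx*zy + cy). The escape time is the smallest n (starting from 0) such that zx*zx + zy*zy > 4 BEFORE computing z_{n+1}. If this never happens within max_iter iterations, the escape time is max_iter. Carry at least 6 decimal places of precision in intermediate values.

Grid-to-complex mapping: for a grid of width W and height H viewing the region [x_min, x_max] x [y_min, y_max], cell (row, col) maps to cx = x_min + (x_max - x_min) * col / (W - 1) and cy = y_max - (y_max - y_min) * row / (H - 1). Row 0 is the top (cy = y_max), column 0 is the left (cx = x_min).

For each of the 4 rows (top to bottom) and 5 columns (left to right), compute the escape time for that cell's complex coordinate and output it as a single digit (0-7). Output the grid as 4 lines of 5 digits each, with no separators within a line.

(row=0, col=0): c = -1.8400 + 0.1300i → escape time 4
(row=0, col=1): c = -1.6325 + 0.1300i → escape time 5
(row=0, col=2): c = -1.4250 + 0.1300i → escape time 7
(row=0, col=3): c = -1.2175 + 0.1300i → escape time 7
(row=0, col=4): c = -1.0100 + 0.1300i → escape time 7
(row=1, col=0): c = -1.8400 + -0.4133i → escape time 3
(row=1, col=1): c = -1.6325 + -0.4133i → escape time 3
(row=1, col=2): c = -1.4250 + -0.4133i → escape time 4
(row=1, col=3): c = -1.2175 + -0.4133i → escape time 7
(row=1, col=4): c = -1.0100 + -0.4133i → escape time 6
(row=2, col=0): c = -1.8400 + -0.9567i → escape time 1
(row=2, col=1): c = -1.6325 + -0.9567i → escape time 2
(row=2, col=2): c = -1.4250 + -0.9567i → escape time 3
(row=2, col=3): c = -1.2175 + -0.9567i → escape time 3
(row=2, col=4): c = -1.0100 + -0.9567i → escape time 3
(row=3, col=0): c = -1.8400 + -1.5000i → escape time 1
(row=3, col=1): c = -1.6325 + -1.5000i → escape time 1
(row=3, col=2): c = -1.4250 + -1.5000i → escape time 1
(row=3, col=3): c = -1.2175 + -1.5000i → escape time 2
(row=3, col=4): c = -1.0100 + -1.5000i → escape time 2

Answer: 45777
33476
12333
11122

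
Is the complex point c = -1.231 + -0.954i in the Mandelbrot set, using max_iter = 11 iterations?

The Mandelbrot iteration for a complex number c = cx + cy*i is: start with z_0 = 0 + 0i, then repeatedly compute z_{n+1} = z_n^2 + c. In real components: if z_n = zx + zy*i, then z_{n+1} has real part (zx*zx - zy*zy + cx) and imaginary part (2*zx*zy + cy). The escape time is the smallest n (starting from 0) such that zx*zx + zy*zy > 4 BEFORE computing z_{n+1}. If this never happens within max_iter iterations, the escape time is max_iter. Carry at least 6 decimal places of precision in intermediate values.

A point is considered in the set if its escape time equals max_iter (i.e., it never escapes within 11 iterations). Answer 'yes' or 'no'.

Answer: no

Derivation:
z_0 = 0 + 0i, c = -1.2310 + -0.9540i
Iter 1: z = -1.2310 + -0.9540i, |z|^2 = 2.4255
Iter 2: z = -0.6258 + 1.3947i, |z|^2 = 2.3369
Iter 3: z = -2.7848 + -2.6995i, |z|^2 = 15.0424
Escaped at iteration 3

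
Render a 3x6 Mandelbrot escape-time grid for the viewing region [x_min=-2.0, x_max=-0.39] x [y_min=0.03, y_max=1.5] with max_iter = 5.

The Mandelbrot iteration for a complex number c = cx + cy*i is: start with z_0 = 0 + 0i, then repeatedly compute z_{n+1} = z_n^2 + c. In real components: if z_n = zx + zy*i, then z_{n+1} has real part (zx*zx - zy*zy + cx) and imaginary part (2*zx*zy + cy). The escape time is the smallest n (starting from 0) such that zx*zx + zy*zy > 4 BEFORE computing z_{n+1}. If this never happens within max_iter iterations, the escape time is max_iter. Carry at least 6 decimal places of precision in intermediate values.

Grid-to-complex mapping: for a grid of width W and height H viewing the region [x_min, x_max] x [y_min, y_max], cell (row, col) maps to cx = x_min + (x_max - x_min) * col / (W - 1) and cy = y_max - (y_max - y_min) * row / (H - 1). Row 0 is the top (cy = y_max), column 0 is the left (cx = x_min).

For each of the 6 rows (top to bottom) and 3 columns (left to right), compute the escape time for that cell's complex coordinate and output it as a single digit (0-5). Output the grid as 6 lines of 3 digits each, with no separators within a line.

(row=0, col=0): c = -2.0000 + 1.5000i → escape time 1
(row=0, col=1): c = -1.1950 + 1.5000i → escape time 2
(row=0, col=2): c = -0.3900 + 1.5000i → escape time 2
(row=1, col=0): c = -2.0000 + 1.2060i → escape time 1
(row=1, col=1): c = -1.1950 + 1.2060i → escape time 2
(row=1, col=2): c = -0.3900 + 1.2060i → escape time 3
(row=2, col=0): c = -2.0000 + 0.9120i → escape time 1
(row=2, col=1): c = -1.1950 + 0.9120i → escape time 3
(row=2, col=2): c = -0.3900 + 0.9120i → escape time 5
(row=3, col=0): c = -2.0000 + 0.6180i → escape time 1
(row=3, col=1): c = -1.1950 + 0.6180i → escape time 3
(row=3, col=2): c = -0.3900 + 0.6180i → escape time 5
(row=4, col=0): c = -2.0000 + 0.3240i → escape time 1
(row=4, col=1): c = -1.1950 + 0.3240i → escape time 5
(row=4, col=2): c = -0.3900 + 0.3240i → escape time 5
(row=5, col=0): c = -2.0000 + 0.0300i → escape time 1
(row=5, col=1): c = -1.1950 + 0.0300i → escape time 5
(row=5, col=2): c = -0.3900 + 0.0300i → escape time 5

Answer: 122
123
135
135
155
155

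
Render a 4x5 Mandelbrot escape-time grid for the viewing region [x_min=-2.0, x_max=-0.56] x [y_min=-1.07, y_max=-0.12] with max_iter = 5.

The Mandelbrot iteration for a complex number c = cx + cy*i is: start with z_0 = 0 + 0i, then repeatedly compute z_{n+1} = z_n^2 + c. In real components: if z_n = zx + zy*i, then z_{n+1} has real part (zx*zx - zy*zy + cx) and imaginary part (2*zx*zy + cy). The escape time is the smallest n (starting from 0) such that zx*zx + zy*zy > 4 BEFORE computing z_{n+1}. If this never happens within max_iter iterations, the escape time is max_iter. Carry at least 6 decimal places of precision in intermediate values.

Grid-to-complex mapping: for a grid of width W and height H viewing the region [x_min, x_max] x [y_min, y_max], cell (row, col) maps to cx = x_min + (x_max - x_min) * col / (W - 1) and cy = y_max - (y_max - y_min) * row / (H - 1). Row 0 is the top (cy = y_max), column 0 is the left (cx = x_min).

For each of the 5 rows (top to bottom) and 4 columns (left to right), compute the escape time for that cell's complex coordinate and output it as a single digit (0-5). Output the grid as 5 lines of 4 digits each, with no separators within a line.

Answer: 1555
1455
1345
1334
1234

Derivation:
(row=0, col=0): c = -2.0000 + -0.1200i → escape time 1
(row=0, col=1): c = -1.5200 + -0.1200i → escape time 5
(row=0, col=2): c = -1.0400 + -0.1200i → escape time 5
(row=0, col=3): c = -0.5600 + -0.1200i → escape time 5
(row=1, col=0): c = -2.0000 + -0.3575i → escape time 1
(row=1, col=1): c = -1.5200 + -0.3575i → escape time 4
(row=1, col=2): c = -1.0400 + -0.3575i → escape time 5
(row=1, col=3): c = -0.5600 + -0.3575i → escape time 5
(row=2, col=0): c = -2.0000 + -0.5950i → escape time 1
(row=2, col=1): c = -1.5200 + -0.5950i → escape time 3
(row=2, col=2): c = -1.0400 + -0.5950i → escape time 4
(row=2, col=3): c = -0.5600 + -0.5950i → escape time 5
(row=3, col=0): c = -2.0000 + -0.8325i → escape time 1
(row=3, col=1): c = -1.5200 + -0.8325i → escape time 3
(row=3, col=2): c = -1.0400 + -0.8325i → escape time 3
(row=3, col=3): c = -0.5600 + -0.8325i → escape time 4
(row=4, col=0): c = -2.0000 + -1.0700i → escape time 1
(row=4, col=1): c = -1.5200 + -1.0700i → escape time 2
(row=4, col=2): c = -1.0400 + -1.0700i → escape time 3
(row=4, col=3): c = -0.5600 + -1.0700i → escape time 4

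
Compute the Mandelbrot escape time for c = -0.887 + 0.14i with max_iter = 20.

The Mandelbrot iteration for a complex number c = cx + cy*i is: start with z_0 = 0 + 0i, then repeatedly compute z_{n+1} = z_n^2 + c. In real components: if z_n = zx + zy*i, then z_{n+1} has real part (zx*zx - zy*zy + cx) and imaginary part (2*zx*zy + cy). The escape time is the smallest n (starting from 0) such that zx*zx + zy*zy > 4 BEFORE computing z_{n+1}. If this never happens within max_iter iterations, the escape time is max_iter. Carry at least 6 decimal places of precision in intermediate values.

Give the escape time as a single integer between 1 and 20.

Answer: 20

Derivation:
z_0 = 0 + 0i, c = -0.8870 + 0.1400i
Iter 1: z = -0.8870 + 0.1400i, |z|^2 = 0.8064
Iter 2: z = -0.1198 + -0.1084i, |z|^2 = 0.0261
Iter 3: z = -0.8844 + 0.1660i, |z|^2 = 0.8097
Iter 4: z = -0.1324 + -0.1536i, |z|^2 = 0.0411
Iter 5: z = -0.8930 + 0.1807i, |z|^2 = 0.8302
Iter 6: z = -0.1221 + -0.1827i, |z|^2 = 0.0483
Iter 7: z = -0.9055 + 0.1846i, |z|^2 = 0.8540
Iter 8: z = -0.1012 + -0.1943i, |z|^2 = 0.0480
Iter 9: z = -0.9145 + 0.1793i, |z|^2 = 0.8685
Iter 10: z = -0.0828 + -0.1880i, |z|^2 = 0.0422
Iter 11: z = -0.9155 + 0.1711i, |z|^2 = 0.8674
Iter 12: z = -0.0782 + -0.1734i, |z|^2 = 0.0362
Iter 13: z = -0.9109 + 0.1671i, |z|^2 = 0.8577
Iter 14: z = -0.0851 + -0.1644i, |z|^2 = 0.0343
Iter 15: z = -0.9068 + 0.1680i, |z|^2 = 0.8505
Iter 16: z = -0.0929 + -0.1647i, |z|^2 = 0.0358
Iter 17: z = -0.9055 + 0.1706i, |z|^2 = 0.8490
Iter 18: z = -0.0962 + -0.1690i, |z|^2 = 0.0378
Iter 19: z = -0.9063 + 0.1725i, |z|^2 = 0.8511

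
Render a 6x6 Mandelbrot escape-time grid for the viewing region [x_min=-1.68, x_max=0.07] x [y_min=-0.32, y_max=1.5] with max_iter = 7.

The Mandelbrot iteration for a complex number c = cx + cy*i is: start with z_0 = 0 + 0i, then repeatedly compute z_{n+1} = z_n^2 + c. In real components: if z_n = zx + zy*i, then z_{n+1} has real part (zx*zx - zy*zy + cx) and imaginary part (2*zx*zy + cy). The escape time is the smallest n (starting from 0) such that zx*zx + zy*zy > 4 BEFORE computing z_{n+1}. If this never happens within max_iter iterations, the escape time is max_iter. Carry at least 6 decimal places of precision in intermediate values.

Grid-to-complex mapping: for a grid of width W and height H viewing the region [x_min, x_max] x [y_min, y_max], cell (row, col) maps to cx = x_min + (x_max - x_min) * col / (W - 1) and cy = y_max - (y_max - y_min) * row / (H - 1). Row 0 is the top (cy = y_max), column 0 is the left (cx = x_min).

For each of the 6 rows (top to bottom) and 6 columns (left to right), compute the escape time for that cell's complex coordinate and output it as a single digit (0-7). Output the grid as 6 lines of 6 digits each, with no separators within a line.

(row=0, col=0): c = -1.6800 + 1.5000i → escape time 1
(row=0, col=1): c = -1.3300 + 1.5000i → escape time 1
(row=0, col=2): c = -0.9800 + 1.5000i → escape time 2
(row=0, col=3): c = -0.6300 + 1.5000i → escape time 2
(row=0, col=4): c = -0.2800 + 1.5000i → escape time 2
(row=0, col=5): c = 0.0700 + 1.5000i → escape time 2
(row=1, col=0): c = -1.6800 + 1.1360i → escape time 1
(row=1, col=1): c = -1.3300 + 1.1360i → escape time 2
(row=1, col=2): c = -0.9800 + 1.1360i → escape time 3
(row=1, col=3): c = -0.6300 + 1.1360i → escape time 3
(row=1, col=4): c = -0.2800 + 1.1360i → escape time 4
(row=1, col=5): c = 0.0700 + 1.1360i → escape time 3
(row=2, col=0): c = -1.6800 + 0.7720i → escape time 3
(row=2, col=1): c = -1.3300 + 0.7720i → escape time 3
(row=2, col=2): c = -0.9800 + 0.7720i → escape time 3
(row=2, col=3): c = -0.6300 + 0.7720i → escape time 4
(row=2, col=4): c = -0.2800 + 0.7720i → escape time 7
(row=2, col=5): c = 0.0700 + 0.7720i → escape time 7
(row=3, col=0): c = -1.6800 + 0.4080i → escape time 3
(row=3, col=1): c = -1.3300 + 0.4080i → escape time 6
(row=3, col=2): c = -0.9800 + 0.4080i → escape time 7
(row=3, col=3): c = -0.6300 + 0.4080i → escape time 7
(row=3, col=4): c = -0.2800 + 0.4080i → escape time 7
(row=3, col=5): c = 0.0700 + 0.4080i → escape time 7
(row=4, col=0): c = -1.6800 + 0.0440i → escape time 7
(row=4, col=1): c = -1.3300 + 0.0440i → escape time 7
(row=4, col=2): c = -0.9800 + 0.0440i → escape time 7
(row=4, col=3): c = -0.6300 + 0.0440i → escape time 7
(row=4, col=4): c = -0.2800 + 0.0440i → escape time 7
(row=4, col=5): c = 0.0700 + 0.0440i → escape time 7
(row=5, col=0): c = -1.6800 + -0.3200i → escape time 4
(row=5, col=1): c = -1.3300 + -0.3200i → escape time 6
(row=5, col=2): c = -0.9800 + -0.3200i → escape time 7
(row=5, col=3): c = -0.6300 + -0.3200i → escape time 7
(row=5, col=4): c = -0.2800 + -0.3200i → escape time 7
(row=5, col=5): c = 0.0700 + -0.3200i → escape time 7

Answer: 112222
123343
333477
367777
777777
467777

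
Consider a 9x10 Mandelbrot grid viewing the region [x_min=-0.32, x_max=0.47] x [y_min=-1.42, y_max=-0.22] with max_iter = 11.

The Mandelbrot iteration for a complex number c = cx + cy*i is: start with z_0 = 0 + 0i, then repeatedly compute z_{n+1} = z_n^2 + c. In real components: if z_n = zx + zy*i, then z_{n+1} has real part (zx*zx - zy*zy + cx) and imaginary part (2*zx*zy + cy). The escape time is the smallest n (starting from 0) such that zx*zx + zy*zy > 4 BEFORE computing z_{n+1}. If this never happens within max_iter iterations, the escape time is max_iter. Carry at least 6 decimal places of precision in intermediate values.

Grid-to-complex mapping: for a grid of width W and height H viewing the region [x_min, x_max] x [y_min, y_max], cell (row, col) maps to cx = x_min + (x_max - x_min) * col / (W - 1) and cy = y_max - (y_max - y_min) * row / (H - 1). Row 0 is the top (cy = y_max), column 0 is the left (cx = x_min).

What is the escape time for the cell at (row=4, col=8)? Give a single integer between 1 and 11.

z_0 = 0 + 0i, c = 0.4700 + -0.7533i
Iter 1: z = 0.4700 + -0.7533i, |z|^2 = 0.7884
Iter 2: z = 0.1234 + -1.4615i, |z|^2 = 2.1511
Iter 3: z = -1.6507 + -1.1140i, |z|^2 = 3.9657
Iter 4: z = 1.9537 + 2.9243i, |z|^2 = 12.3685
Escaped at iteration 4

Answer: 4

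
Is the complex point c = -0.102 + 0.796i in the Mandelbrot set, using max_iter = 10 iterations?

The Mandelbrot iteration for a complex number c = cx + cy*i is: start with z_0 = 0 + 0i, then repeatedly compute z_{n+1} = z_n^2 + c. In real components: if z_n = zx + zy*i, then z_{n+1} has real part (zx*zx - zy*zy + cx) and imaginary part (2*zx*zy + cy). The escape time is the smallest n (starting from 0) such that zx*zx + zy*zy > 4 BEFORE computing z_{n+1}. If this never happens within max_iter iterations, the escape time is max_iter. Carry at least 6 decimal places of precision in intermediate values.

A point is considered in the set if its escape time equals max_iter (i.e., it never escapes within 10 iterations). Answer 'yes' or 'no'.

z_0 = 0 + 0i, c = -0.1020 + 0.7960i
Iter 1: z = -0.1020 + 0.7960i, |z|^2 = 0.6440
Iter 2: z = -0.7252 + 0.6336i, |z|^2 = 0.9274
Iter 3: z = 0.0225 + -0.1230i, |z|^2 = 0.0156
Iter 4: z = -0.1166 + 0.7905i, |z|^2 = 0.6385
Iter 5: z = -0.7132 + 0.6116i, |z|^2 = 0.8828
Iter 6: z = 0.0326 + -0.0765i, |z|^2 = 0.0069
Iter 7: z = -0.1068 + 0.7910i, |z|^2 = 0.6371
Iter 8: z = -0.7163 + 0.6271i, |z|^2 = 0.9063
Iter 9: z = 0.0179 + -0.1023i, |z|^2 = 0.0108
Did not escape in 10 iterations → in set

Answer: yes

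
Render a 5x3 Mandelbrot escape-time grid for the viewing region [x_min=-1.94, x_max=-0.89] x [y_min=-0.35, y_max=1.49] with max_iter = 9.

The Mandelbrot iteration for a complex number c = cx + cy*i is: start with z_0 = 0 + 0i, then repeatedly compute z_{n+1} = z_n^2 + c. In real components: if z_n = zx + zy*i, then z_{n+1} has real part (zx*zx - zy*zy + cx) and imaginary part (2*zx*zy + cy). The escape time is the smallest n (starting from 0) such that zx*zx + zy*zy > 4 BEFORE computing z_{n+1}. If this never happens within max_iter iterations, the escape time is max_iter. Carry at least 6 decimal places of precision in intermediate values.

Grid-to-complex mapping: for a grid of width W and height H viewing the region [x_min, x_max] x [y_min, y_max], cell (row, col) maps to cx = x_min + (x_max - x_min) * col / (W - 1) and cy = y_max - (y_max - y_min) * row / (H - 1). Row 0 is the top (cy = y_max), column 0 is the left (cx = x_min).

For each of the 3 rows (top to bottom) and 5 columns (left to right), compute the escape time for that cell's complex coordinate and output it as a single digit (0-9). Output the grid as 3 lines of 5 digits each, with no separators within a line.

(row=0, col=0): c = -1.9400 + 1.4900i → escape time 1
(row=0, col=1): c = -1.6775 + 1.4900i → escape time 1
(row=0, col=2): c = -1.4150 + 1.4900i → escape time 1
(row=0, col=3): c = -1.1525 + 1.4900i → escape time 2
(row=0, col=4): c = -0.8900 + 1.4900i → escape time 2
(row=1, col=0): c = -1.9400 + 0.5700i → escape time 1
(row=1, col=1): c = -1.6775 + 0.5700i → escape time 3
(row=1, col=2): c = -1.4150 + 0.5700i → escape time 3
(row=1, col=3): c = -1.1525 + 0.5700i → escape time 4
(row=1, col=4): c = -0.8900 + 0.5700i → escape time 5
(row=2, col=0): c = -1.9400 + -0.3500i → escape time 3
(row=2, col=1): c = -1.6775 + -0.3500i → escape time 4
(row=2, col=2): c = -1.4150 + -0.3500i → escape time 5
(row=2, col=3): c = -1.1525 + -0.3500i → escape time 9
(row=2, col=4): c = -0.8900 + -0.3500i → escape time 8

Answer: 11122
13345
34598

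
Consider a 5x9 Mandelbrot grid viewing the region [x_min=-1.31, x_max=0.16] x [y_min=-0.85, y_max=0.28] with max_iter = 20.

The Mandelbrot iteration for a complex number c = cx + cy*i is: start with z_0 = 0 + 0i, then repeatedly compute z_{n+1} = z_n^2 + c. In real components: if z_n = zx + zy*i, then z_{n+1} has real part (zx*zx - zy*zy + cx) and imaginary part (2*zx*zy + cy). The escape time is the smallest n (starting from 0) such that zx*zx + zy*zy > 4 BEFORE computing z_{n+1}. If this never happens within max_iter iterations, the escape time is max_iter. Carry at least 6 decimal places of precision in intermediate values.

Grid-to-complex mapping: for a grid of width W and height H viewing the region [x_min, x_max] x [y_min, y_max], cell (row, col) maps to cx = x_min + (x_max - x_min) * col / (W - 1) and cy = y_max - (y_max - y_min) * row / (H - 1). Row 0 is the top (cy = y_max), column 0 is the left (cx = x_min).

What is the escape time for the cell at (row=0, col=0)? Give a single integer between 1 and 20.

z_0 = 0 + 0i, c = -1.3100 + 0.2800i
Iter 1: z = -1.3100 + 0.2800i, |z|^2 = 1.7945
Iter 2: z = 0.3277 + -0.4536i, |z|^2 = 0.3131
Iter 3: z = -1.4084 + -0.0173i, |z|^2 = 1.9838
Iter 4: z = 0.6732 + 0.3287i, |z|^2 = 0.5612
Iter 5: z = -0.9649 + 0.7226i, |z|^2 = 1.4530
Iter 6: z = -0.9012 + -1.1143i, |z|^2 = 2.0538
Iter 7: z = -1.7396 + 2.2883i, |z|^2 = 8.2629
Escaped at iteration 7

Answer: 7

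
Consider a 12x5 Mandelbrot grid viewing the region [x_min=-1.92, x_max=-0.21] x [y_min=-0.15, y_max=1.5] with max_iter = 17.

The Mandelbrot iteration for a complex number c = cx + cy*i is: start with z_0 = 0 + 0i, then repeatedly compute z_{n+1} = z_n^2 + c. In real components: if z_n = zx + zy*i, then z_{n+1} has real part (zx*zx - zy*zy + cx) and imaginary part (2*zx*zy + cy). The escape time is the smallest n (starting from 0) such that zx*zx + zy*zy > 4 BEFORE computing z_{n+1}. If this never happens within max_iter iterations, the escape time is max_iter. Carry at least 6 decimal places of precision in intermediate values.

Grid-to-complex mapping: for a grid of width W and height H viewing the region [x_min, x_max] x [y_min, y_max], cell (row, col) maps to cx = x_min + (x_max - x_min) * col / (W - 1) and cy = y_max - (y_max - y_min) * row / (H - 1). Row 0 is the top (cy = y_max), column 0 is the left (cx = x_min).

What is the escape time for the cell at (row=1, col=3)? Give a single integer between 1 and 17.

Answer: 2

Derivation:
z_0 = 0 + 0i, c = -1.4536 + 1.0875i
Iter 1: z = -1.4536 + 1.0875i, |z|^2 = 3.2957
Iter 2: z = -0.5232 + -2.0742i, |z|^2 = 4.5759
Escaped at iteration 2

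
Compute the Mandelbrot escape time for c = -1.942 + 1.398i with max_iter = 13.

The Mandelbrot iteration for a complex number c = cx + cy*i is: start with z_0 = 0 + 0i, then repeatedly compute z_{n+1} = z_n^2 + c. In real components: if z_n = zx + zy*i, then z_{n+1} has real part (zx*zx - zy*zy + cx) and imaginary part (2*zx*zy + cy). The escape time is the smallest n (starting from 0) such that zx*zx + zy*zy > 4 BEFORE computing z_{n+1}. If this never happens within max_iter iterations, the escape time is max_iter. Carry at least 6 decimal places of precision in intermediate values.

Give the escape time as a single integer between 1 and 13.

Answer: 1

Derivation:
z_0 = 0 + 0i, c = -1.9420 + 1.3980i
Iter 1: z = -1.9420 + 1.3980i, |z|^2 = 5.7258
Escaped at iteration 1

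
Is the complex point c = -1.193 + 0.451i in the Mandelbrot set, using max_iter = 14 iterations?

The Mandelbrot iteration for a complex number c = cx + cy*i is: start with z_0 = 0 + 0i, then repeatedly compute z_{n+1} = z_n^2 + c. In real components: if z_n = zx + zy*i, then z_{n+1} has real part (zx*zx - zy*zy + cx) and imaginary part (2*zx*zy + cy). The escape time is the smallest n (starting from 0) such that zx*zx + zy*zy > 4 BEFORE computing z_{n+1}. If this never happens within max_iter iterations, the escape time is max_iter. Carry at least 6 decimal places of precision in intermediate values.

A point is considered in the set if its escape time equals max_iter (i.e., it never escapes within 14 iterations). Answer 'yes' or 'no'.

Answer: no

Derivation:
z_0 = 0 + 0i, c = -1.1930 + 0.4510i
Iter 1: z = -1.1930 + 0.4510i, |z|^2 = 1.6267
Iter 2: z = 0.0268 + -0.6251i, |z|^2 = 0.3915
Iter 3: z = -1.5830 + 0.4174i, |z|^2 = 2.6802
Iter 4: z = 1.1387 + -0.8706i, |z|^2 = 2.0545
Iter 5: z = -0.6544 + -1.5317i, |z|^2 = 2.7743
Iter 6: z = -3.1108 + 2.4556i, |z|^2 = 15.7073
Escaped at iteration 6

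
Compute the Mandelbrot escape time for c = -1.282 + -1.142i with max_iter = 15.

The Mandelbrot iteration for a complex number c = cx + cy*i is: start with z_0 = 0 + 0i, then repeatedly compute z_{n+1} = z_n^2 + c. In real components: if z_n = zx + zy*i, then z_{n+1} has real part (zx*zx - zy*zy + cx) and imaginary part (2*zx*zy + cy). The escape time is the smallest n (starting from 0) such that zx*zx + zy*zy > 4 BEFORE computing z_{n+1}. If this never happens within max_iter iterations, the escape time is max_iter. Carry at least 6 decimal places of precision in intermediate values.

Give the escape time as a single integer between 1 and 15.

Answer: 2

Derivation:
z_0 = 0 + 0i, c = -1.2820 + -1.1420i
Iter 1: z = -1.2820 + -1.1420i, |z|^2 = 2.9477
Iter 2: z = -0.9426 + 1.7861i, |z|^2 = 4.0787
Escaped at iteration 2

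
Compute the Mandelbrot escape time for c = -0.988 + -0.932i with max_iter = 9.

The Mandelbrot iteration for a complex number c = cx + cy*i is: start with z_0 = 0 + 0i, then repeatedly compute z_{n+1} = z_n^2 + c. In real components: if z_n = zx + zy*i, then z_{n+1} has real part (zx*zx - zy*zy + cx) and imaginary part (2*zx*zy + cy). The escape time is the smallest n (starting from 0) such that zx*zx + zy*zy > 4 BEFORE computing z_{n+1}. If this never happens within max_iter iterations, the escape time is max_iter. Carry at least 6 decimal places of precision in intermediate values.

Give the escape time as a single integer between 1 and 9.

Answer: 3

Derivation:
z_0 = 0 + 0i, c = -0.9880 + -0.9320i
Iter 1: z = -0.9880 + -0.9320i, |z|^2 = 1.8448
Iter 2: z = -0.8805 + 0.9096i, |z|^2 = 1.6027
Iter 3: z = -1.0402 + -2.5338i, |z|^2 = 7.5023
Escaped at iteration 3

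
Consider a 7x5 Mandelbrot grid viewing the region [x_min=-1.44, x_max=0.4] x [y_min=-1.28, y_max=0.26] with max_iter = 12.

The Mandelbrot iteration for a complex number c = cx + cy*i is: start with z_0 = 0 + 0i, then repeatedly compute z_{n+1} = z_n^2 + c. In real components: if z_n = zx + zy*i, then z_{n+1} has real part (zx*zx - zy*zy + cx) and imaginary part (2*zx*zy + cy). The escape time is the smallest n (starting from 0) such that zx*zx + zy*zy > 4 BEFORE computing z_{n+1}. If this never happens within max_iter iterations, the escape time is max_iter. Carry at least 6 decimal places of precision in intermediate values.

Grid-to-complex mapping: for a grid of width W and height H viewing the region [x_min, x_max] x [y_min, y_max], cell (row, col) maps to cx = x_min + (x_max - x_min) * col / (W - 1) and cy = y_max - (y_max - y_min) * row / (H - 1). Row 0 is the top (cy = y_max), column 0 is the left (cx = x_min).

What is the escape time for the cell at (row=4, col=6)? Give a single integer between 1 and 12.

Answer: 2

Derivation:
z_0 = 0 + 0i, c = 0.4000 + -1.2800i
Iter 1: z = 0.4000 + -1.2800i, |z|^2 = 1.7984
Iter 2: z = -1.0784 + -2.3040i, |z|^2 = 6.4714
Escaped at iteration 2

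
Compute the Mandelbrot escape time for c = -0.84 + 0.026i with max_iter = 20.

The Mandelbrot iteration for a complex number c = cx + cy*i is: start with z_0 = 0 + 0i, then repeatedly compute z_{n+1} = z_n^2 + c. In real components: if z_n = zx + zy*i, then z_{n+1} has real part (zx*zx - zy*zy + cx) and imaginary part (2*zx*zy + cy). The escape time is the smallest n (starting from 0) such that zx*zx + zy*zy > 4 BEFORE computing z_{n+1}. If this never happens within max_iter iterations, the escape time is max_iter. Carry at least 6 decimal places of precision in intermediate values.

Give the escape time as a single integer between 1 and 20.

Answer: 20

Derivation:
z_0 = 0 + 0i, c = -0.8400 + 0.0260i
Iter 1: z = -0.8400 + 0.0260i, |z|^2 = 0.7063
Iter 2: z = -0.1351 + -0.0177i, |z|^2 = 0.0186
Iter 3: z = -0.8221 + 0.0308i, |z|^2 = 0.6767
Iter 4: z = -0.1652 + -0.0246i, |z|^2 = 0.0279
Iter 5: z = -0.8133 + 0.0341i, |z|^2 = 0.6627
Iter 6: z = -0.1797 + -0.0295i, |z|^2 = 0.0331
Iter 7: z = -0.8086 + 0.0366i, |z|^2 = 0.6552
Iter 8: z = -0.1875 + -0.0332i, |z|^2 = 0.0363
Iter 9: z = -0.8059 + 0.0384i, |z|^2 = 0.6510
Iter 10: z = -0.1919 + -0.0360i, |z|^2 = 0.0381
Iter 11: z = -0.8045 + 0.0398i, |z|^2 = 0.6487
Iter 12: z = -0.1944 + -0.0381i, |z|^2 = 0.0393
Iter 13: z = -0.8036 + 0.0408i, |z|^2 = 0.6475
Iter 14: z = -0.1958 + -0.0396i, |z|^2 = 0.0399
Iter 15: z = -0.8032 + 0.0415i, |z|^2 = 0.6469
Iter 16: z = -0.1966 + -0.0407i, |z|^2 = 0.0403
Iter 17: z = -0.8030 + 0.0420i, |z|^2 = 0.6466
Iter 18: z = -0.1969 + -0.0414i, |z|^2 = 0.0405
Iter 19: z = -0.8029 + 0.0423i, |z|^2 = 0.6465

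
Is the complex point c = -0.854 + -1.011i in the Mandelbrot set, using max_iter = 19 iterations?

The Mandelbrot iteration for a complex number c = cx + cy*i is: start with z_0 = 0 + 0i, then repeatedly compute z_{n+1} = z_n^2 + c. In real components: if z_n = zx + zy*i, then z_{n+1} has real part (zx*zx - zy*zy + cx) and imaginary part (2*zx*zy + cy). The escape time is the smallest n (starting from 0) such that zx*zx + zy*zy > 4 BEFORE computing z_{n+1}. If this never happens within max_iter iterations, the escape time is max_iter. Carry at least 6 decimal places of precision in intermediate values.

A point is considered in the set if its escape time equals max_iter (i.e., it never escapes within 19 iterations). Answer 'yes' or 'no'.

Answer: no

Derivation:
z_0 = 0 + 0i, c = -0.8540 + -1.0110i
Iter 1: z = -0.8540 + -1.0110i, |z|^2 = 1.7514
Iter 2: z = -1.1468 + 0.7158i, |z|^2 = 1.8275
Iter 3: z = -0.0512 + -2.6527i, |z|^2 = 7.0396
Escaped at iteration 3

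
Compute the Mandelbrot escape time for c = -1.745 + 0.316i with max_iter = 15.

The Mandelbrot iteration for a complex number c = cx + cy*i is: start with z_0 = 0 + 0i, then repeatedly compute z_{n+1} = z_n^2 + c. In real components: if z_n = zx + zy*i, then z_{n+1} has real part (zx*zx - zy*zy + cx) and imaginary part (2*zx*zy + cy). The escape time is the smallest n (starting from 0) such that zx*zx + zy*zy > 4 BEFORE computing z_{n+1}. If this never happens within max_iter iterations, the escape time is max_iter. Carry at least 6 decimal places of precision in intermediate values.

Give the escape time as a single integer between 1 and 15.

Answer: 4

Derivation:
z_0 = 0 + 0i, c = -1.7450 + 0.3160i
Iter 1: z = -1.7450 + 0.3160i, |z|^2 = 3.1449
Iter 2: z = 1.2002 + -0.7868i, |z|^2 = 2.0595
Iter 3: z = -0.9237 + -1.5727i, |z|^2 = 3.3266
Iter 4: z = -3.3651 + 3.2214i, |z|^2 = 21.7013
Escaped at iteration 4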